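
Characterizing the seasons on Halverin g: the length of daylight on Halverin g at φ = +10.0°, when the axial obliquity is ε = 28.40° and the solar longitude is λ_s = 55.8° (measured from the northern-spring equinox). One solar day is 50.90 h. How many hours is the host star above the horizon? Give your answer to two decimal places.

Solar declination: sin δ = sin ε · sin λ_s = sin 28.40° × sin 55.8° = 0.39338, so δ = +23.165°.
cos H₀ = −tan φ · tan δ = −tan(+10.0°) × tan(+23.165°) = -0.0754, so H₀ = 1.6463 rad = 94.33°.
Daylight = 2H₀/(2π) × 50.90 h = (1.6463/π) × 50.90 = 26.67 h.

26.67 h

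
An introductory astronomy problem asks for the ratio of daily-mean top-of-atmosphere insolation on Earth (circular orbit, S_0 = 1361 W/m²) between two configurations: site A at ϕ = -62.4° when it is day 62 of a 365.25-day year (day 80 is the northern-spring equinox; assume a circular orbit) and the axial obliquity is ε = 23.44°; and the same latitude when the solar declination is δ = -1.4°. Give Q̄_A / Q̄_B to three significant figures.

Q̄_A / Q̄_B ≈ 1.29

— Configuration A (ϕ=-62.4°):
Solar longitude: L_s = 360° × (62 − 80)/365.25 = -17.741°, i.e. -17.741° + 360° = 342.259°.
sin δ = sin 23.44° × sin 342.259° = -0.12121, so δ = -6.962°.
cos h₀ = −tan(-62.4°) tan(-6.962°) = -0.2336, h₀ = 1.8066 rad.
Bracket: h₀ sin ϕ sin δ + cos ϕ cos δ sin h₀ = 1.8066×-0.88620×-0.12121 + 0.46330×0.99263×0.97234 = 0.194058 + 0.447165 = 0.641223.
Q̄ = (S_0/π) × [bracket] = (1361/π) × 0.641223 = 277.79 W/m².
— Configuration B (ϕ=-62.4°):
cos h₀ = −tan(-62.4°) tan(-1.400°) = -0.0467, h₀ = 1.6176 rad.
Bracket: h₀ sin ϕ sin δ + cos ϕ cos δ sin h₀ = 1.6176×-0.88620×-0.02443 + 0.46330×0.99970×0.99891 = 0.035021 + 0.462656 = 0.497677.
Q̄ = (S_0/π) × [bracket] = (1361/π) × 0.497677 = 215.60 W/m².
Ratio Q̄_A / Q̄_B = 277.79 / 215.60 = 1.288.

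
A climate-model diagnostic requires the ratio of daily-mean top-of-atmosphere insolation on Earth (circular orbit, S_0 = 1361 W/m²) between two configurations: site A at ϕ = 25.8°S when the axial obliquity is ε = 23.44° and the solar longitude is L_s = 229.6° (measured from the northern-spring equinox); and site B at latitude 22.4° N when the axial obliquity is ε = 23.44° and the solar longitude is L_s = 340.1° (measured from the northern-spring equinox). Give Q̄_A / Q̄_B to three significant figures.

— Configuration A (ϕ=-25.8°):
Solar declination: sin δ = sin ε · sin L_s = sin 23.44° × sin 229.6° = -0.30293, so δ = -17.634°.
cos h₀ = −tan(-25.8°) tan(-17.634°) = -0.1537, h₀ = 1.7251 rad.
Bracket: h₀ sin ϕ sin δ + cos ϕ cos δ sin h₀ = 1.7251×-0.43523×-0.30293 + 0.90032×0.95301×0.98812 = 0.227444 + 0.847821 = 1.075265.
Q̄ = (S_0/π) × [bracket] = (1361/π) × 1.075265 = 465.83 W/m².
— Configuration B (ϕ=+22.4°):
Solar declination: sin δ = sin ε · sin L_s = sin 23.44° × sin 340.1° = -0.13540, so δ = -7.782°.
cos h₀ = −tan(+22.4°) tan(-7.782°) = 0.0563, h₀ = 1.5144 rad.
Bracket: h₀ sin ϕ sin δ + cos ϕ cos δ sin h₀ = 1.5144×0.38107×-0.13540 + 0.92455×0.99079×0.99841 = -0.078138 + 0.914578 = 0.836440.
Q̄ = (S_0/π) × [bracket] = (1361/π) × 0.836440 = 362.36 W/m².
Ratio Q̄_A / Q̄_B = 465.83 / 362.36 = 1.286.

Q̄_A / Q̄_B ≈ 1.29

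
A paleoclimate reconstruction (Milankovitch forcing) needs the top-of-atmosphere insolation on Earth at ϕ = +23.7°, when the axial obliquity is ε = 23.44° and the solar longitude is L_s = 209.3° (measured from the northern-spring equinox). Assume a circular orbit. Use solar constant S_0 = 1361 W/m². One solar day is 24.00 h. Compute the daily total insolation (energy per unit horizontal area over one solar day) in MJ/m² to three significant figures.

29.1 MJ/m²

Solar declination: sin δ = sin ε · sin L_s = sin 23.44° × sin 209.3° = -0.19467, so δ = -11.225°.
cos h₀ = −tan(+23.7°) tan(-11.225°) = 0.0871, h₀ = 1.4836 rad.
Bracket: h₀ sin ϕ sin δ + cos ϕ cos δ sin h₀ = 1.4836×0.40195×-0.19467 + 0.91566×0.98087×0.99620 = -0.116088 + 0.894730 = 0.778642.
Q̄ = (S_0/π) × [bracket] = (1361/π) × 0.778642 = 337.32 W/m².
Daily total = Q̄ × 24.00 h × 3600 s/h = 337.32 × 24.00 × 3600 / 10⁶ = 29.14 MJ/m².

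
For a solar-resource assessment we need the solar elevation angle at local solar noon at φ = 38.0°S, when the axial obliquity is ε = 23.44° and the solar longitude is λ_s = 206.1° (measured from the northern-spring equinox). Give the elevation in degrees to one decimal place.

62.1°

Solar declination: sin δ = sin ε · sin λ_s = sin 23.44° × sin 206.1° = -0.17500, so δ = -10.079°.
At local noon the hour angle is zero, so the zenith angle equals |φ − δ| = |-38.0° − (-10.079°)| = 27.921°.
Elevation = 90° − 27.921° = 62.1°.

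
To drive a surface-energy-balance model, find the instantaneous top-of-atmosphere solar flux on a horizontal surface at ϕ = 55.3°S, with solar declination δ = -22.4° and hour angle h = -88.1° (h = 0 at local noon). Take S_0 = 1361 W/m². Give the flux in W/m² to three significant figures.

450 W/m²

cos θ_z = sin ϕ sin δ + cos ϕ cos δ cos h = 0.313295 + 0.017450 = 0.330745.
Flux = S_0 · cos θ_z = 1361 × 0.330745 = 450.1 W/m².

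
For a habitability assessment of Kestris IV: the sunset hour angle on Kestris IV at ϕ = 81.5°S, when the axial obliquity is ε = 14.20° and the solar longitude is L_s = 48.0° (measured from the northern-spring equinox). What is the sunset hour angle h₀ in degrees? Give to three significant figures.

Solar declination: sin δ = sin ε · sin L_s = sin 14.20° × sin 48.0° = 0.18230, so δ = +10.504°.
cos h₀ = −tan ϕ · tan δ = 1.2406 ≥ 1, so the host star never rises (polar night) and h₀ = 0.

h₀ = 0.00°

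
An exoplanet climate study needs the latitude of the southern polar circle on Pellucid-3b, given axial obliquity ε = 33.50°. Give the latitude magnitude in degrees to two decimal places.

56.50°

The polar circle is the lowest latitude that experiences at least one full rotation of continuous darkness at the northern-summer solstice; it lies at |φ| = 90° − ε = 90° − 33.50° = 56.50°.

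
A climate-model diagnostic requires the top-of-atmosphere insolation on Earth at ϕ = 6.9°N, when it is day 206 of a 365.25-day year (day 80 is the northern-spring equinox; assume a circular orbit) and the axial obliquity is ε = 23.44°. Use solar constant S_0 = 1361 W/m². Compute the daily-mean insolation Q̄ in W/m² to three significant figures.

Solar longitude: L_s = 360° × (206 − 80)/365.25 = 124.189°.
sin δ = sin 23.44° × sin 124.189° = 0.32905, so δ = +19.211°.
cos h₀ = −tan(+6.9°) tan(+19.211°) = -0.0422, h₀ = 1.6130 rad.
Bracket: h₀ sin ϕ sin δ + cos ϕ cos δ sin h₀ = 1.6130×0.12014×0.32905 + 0.99276×0.94431×0.99911 = 0.063765 + 0.936639 = 1.000404.
Q̄ = (S_0/π) × [bracket] = (1361/π) × 1.000404 = 433.4 W/m².

Q̄ ≈ 433 W/m²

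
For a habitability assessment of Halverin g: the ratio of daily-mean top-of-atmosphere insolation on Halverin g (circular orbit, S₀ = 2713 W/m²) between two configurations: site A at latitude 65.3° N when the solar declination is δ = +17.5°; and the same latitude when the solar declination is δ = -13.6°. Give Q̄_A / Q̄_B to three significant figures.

— Configuration A (φ=+65.3°):
cos H₀ = −tan(+65.3°) tan(+17.500°) = -0.6855, H₀ = 2.3261 rad.
Bracket: H₀ sin φ sin δ + cos φ cos δ sin H₀ = 2.3261×0.90851×0.30071 + 0.41787×0.95372×0.72806 = 0.635486 + 0.290154 = 0.925640.
Q̄ = (S₀/π) × [bracket] = (2713/π) × 0.925640 = 799.36 W/m².
— Configuration B (φ=+65.3°):
cos H₀ = −tan(+65.3°) tan(-13.600°) = 0.5260, H₀ = 1.0169 rad.
Bracket: H₀ sin φ sin δ + cos φ cos δ sin H₀ = 1.0169×0.90851×-0.23514 + 0.41787×0.97196×0.85049 = -0.217237 + 0.345429 = 0.128192.
Q̄ = (S₀/π) × [bracket] = (2713/π) × 0.128192 = 110.70 W/m².
Ratio Q̄_A / Q̄_B = 799.36 / 110.70 = 7.221.

Q̄_A / Q̄_B ≈ 7.22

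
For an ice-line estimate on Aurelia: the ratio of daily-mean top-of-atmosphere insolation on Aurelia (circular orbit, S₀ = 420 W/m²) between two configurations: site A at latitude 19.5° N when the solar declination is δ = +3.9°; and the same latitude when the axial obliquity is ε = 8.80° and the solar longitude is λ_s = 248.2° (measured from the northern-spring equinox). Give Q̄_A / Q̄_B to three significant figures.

— Configuration A (φ=+19.5°):
cos H₀ = −tan(+19.5°) tan(+3.900°) = -0.0241, H₀ = 1.5949 rad.
Bracket: H₀ sin φ sin δ + cos φ cos δ sin H₀ = 1.5949×0.33381×0.06802 + 0.94264×0.99768×0.99971 = 0.036213 + 0.940180 = 0.976393.
Q̄ = (S₀/π) × [bracket] = (420/π) × 0.976393 = 130.53 W/m².
— Configuration B (φ=+19.5°):
Solar declination: sin δ = sin ε · sin λ_s = sin 8.80° × sin 248.2° = -0.14205, so δ = -8.166°.
cos H₀ = −tan(+19.5°) tan(-8.166°) = 0.0508, H₀ = 1.5200 rad.
Bracket: H₀ sin φ sin δ + cos φ cos δ sin H₀ = 1.5200×0.33381×-0.14205 + 0.94264×0.98986×0.99871 = -0.072075 + 0.931878 = 0.859803.
Q̄ = (S₀/π) × [bracket] = (420/π) × 0.859803 = 114.95 W/m².
Ratio Q̄_A / Q̄_B = 130.53 / 114.95 = 1.136.

Q̄_A / Q̄_B ≈ 1.14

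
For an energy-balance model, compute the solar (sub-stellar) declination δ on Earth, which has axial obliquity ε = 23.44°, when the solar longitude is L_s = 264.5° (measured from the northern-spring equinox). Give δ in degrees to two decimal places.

δ = -23.33°

sin δ = sin ε · sin L_s = sin 23.44° × sin 264.5° = -0.395957.
δ = arcsin(-0.395957) = -23.33°.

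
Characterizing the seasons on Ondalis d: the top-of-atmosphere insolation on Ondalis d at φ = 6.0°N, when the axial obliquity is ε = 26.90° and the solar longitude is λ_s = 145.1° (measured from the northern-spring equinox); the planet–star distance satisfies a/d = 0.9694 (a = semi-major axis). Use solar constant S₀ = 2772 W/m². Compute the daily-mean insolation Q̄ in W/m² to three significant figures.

Q̄ ≈ 832 W/m²

Solar declination: sin δ = sin ε · sin λ_s = sin 26.90° × sin 145.1° = 0.25886, so δ = +15.002°.
cos H₀ = −tan(+6.0°) tan(+15.002°) = -0.0282, H₀ = 1.5990 rad.
Bracket: H₀ sin φ sin δ + cos φ cos δ sin H₀ = 1.5990×0.10453×0.25886 + 0.99452×0.96592×0.99960 = 0.043267 + 0.960243 = 1.003510.
Inverse-square distance factor (a/d)² = 0.9694² = 0.939736.
Q̄ = (S₀/π) × 0.939736 × [bracket] = (2772/π) × 0.939736 × 1.003510 = 832.1 W/m².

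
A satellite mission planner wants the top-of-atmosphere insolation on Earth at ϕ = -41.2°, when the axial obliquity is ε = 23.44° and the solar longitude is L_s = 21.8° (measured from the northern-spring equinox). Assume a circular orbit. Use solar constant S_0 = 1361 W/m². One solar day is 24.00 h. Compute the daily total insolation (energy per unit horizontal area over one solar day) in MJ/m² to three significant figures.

22.4 MJ/m²

Solar declination: sin δ = sin ε · sin L_s = sin 23.44° × sin 21.8° = 0.14773, so δ = +8.495°.
cos h₀ = −tan(-41.2°) tan(+8.495°) = 0.1308, h₀ = 1.4397 rad.
Bracket: h₀ sin ϕ sin δ + cos ϕ cos δ sin h₀ = 1.4397×-0.65869×0.14773 + 0.75241×0.98903×0.99141 = -0.140095 + 0.737764 = 0.597669.
Q̄ = (S_0/π) × [bracket] = (1361/π) × 0.597669 = 258.92 W/m².
Daily total = Q̄ × 24.00 h × 3600 s/h = 258.92 × 24.00 × 3600 / 10⁶ = 22.37 MJ/m².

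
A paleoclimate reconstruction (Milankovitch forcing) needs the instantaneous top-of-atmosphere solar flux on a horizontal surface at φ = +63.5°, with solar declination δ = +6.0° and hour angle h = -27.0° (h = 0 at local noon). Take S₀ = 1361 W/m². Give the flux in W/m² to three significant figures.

cos θ_z = sin φ sin δ + cos φ cos δ cos h = 0.093546 + 0.395387 = 0.488933.
Flux = S₀ · cos θ_z = 1361 × 0.488933 = 665.4 W/m².

665 W/m²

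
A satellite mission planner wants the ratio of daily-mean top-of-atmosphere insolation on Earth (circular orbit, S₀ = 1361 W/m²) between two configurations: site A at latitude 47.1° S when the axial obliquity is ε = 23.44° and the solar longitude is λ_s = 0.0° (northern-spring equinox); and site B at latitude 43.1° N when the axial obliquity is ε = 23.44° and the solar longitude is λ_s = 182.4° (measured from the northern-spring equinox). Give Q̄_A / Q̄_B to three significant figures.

— Configuration A (φ=-47.1°):
Solar declination: sin δ = sin ε · sin λ_s = sin 23.44° × sin 0.0° = 0.00000, so δ = +0.000°.
cos H₀ = −tan(-47.1°) tan(+0.000°) = 0.0000, H₀ = 1.5708 rad.
Bracket: H₀ sin φ sin δ + cos φ cos δ sin H₀ = 1.5708×-0.73254×0.00000 + 0.68072×1.00000×1.00000 = -0.000000 + 0.680720 = 0.680720.
Q̄ = (S₀/π) × [bracket] = (1361/π) × 0.680720 = 294.90 W/m².
— Configuration B (φ=+43.1°):
Solar declination: sin δ = sin ε · sin λ_s = sin 23.44° × sin 182.4° = -0.01666, so δ = -0.954°.
cos H₀ = −tan(+43.1°) tan(-0.954°) = 0.0156, H₀ = 1.5552 rad.
Bracket: H₀ sin φ sin δ + cos φ cos δ sin H₀ = 1.5552×0.68327×-0.01666 + 0.73016×0.99986×0.99988 = -0.017703 + 0.729970 = 0.712267.
Q̄ = (S₀/π) × [bracket] = (1361/π) × 0.712267 = 308.57 W/m².
Ratio Q̄_A / Q̄_B = 294.90 / 308.57 = 0.9557.

Q̄_A / Q̄_B ≈ 0.956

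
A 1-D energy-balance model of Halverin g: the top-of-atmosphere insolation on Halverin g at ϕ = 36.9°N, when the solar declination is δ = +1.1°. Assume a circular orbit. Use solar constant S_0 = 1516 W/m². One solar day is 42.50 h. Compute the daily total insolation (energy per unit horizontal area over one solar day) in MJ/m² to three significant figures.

cos h₀ = −tan(+36.9°) tan(+1.100°) = -0.0144, h₀ = 1.5852 rad.
Bracket: h₀ sin ϕ sin δ + cos ϕ cos δ sin h₀ = 1.5852×0.60042×0.01920 + 0.79968×0.99982×0.99990 = 0.018274 + 0.799456 = 0.817730.
Q̄ = (S_0/π) × [bracket] = (1516/π) × 0.817730 = 394.60 W/m².
Daily total = Q̄ × 42.50 h × 3600 s/h = 394.60 × 42.50 × 3600 / 10⁶ = 60.37 MJ/m².

60.4 MJ/m²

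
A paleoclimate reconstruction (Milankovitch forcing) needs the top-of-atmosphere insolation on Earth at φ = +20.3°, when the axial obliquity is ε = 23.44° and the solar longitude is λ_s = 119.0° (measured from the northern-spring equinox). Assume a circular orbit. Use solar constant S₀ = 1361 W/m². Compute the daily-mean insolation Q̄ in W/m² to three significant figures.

Q̄ ≈ 467 W/m²

Solar declination: sin δ = sin ε · sin λ_s = sin 23.44° × sin 119.0° = 0.34791, so δ = +20.360°.
cos H₀ = −tan(+20.3°) tan(+20.360°) = -0.1373, H₀ = 1.7085 rad.
Bracket: H₀ sin φ sin δ + cos φ cos δ sin H₀ = 1.7085×0.34694×0.34791 + 0.93789×0.93753×0.99053 = 0.206223 + 0.870973 = 1.077196.
Q̄ = (S₀/π) × [bracket] = (1361/π) × 1.077196 = 466.7 W/m².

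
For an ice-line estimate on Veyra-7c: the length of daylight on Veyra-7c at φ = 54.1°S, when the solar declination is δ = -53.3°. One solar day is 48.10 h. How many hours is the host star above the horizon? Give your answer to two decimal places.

Sunrise equation: cos H₀ = −tan φ · tan δ = -1.8534 ≤ −1, so the host star never sets (polar day) and H₀ = π.
Daylight = 2H₀/(2π) × 48.10 h = (3.1416/π) × 48.10 = 48.10 h.

48.10 h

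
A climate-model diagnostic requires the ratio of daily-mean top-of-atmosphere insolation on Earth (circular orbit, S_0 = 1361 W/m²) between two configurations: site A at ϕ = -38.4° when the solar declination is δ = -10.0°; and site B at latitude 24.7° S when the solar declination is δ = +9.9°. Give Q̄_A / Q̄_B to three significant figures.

Q̄_A / Q̄_B ≈ 1.21

— Configuration A (ϕ=-38.4°):
cos h₀ = −tan(-38.4°) tan(-10.000°) = -0.1398, h₀ = 1.7110 rad.
Bracket: h₀ sin ϕ sin δ + cos ϕ cos δ sin h₀ = 1.7110×-0.62115×-0.17365 + 0.78369×0.98481×0.99019 = 0.184553 + 0.764215 = 0.948768.
Q̄ = (S_0/π) × [bracket] = (1361/π) × 0.948768 = 411.03 W/m².
— Configuration B (ϕ=-24.7°):
cos h₀ = −tan(-24.7°) tan(+9.900°) = 0.0803, h₀ = 1.4904 rad.
Bracket: h₀ sin ϕ sin δ + cos ϕ cos δ sin h₀ = 1.4904×-0.41787×0.17193 + 0.90851×0.98511×0.99677 = -0.107077 + 0.892091 = 0.785014.
Q̄ = (S_0/π) × [bracket] = (1361/π) × 0.785014 = 340.08 W/m².
Ratio Q̄_A / Q̄_B = 411.03 / 340.08 = 1.209.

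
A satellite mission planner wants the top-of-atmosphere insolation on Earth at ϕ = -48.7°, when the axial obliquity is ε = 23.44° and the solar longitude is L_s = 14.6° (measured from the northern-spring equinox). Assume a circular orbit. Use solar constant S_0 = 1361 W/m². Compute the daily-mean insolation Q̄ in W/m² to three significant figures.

Q̄ ≈ 235 W/m²

Solar declination: sin δ = sin ε · sin L_s = sin 23.44° × sin 14.6° = 0.10027, so δ = +5.755°.
cos h₀ = −tan(-48.7°) tan(+5.755°) = 0.1147, h₀ = 1.4558 rad.
Bracket: h₀ sin ϕ sin δ + cos ϕ cos δ sin h₀ = 1.4558×-0.75126×0.10027 + 0.66000×0.99496×0.99340 = -0.109664 + 0.652340 = 0.542676.
Q̄ = (S_0/π) × [bracket] = (1361/π) × 0.542676 = 235.1 W/m².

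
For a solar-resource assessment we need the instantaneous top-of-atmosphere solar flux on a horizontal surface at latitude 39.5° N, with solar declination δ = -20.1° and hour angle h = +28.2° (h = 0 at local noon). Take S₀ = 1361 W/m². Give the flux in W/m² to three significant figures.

572 W/m²

cos θ_z = sin φ sin δ + cos φ cos δ cos h = -0.218594 + 0.638617 = 0.420023.
Flux = S₀ · cos θ_z = 1361 × 0.420023 = 571.7 W/m².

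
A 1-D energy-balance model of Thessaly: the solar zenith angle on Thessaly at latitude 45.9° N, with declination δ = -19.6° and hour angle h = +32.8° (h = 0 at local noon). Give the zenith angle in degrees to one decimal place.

cos θ_z = sin φ sin δ + cos φ cos δ cos h = -0.240897 + 0.551067 = 0.310170.
θ_z = arccos(0.310170) = 71.9°.

θ_z = 71.9°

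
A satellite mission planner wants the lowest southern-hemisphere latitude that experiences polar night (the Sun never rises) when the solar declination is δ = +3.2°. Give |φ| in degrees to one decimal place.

Polar night requires cos H₀ = −tan φ tan δ ≥ 1, i.e. tan φ tan δ ≤ −1.
The boundary is |tan φ| · |tan δ| = 1, so |φ| = 90° − |δ| = 90° − 3.2° = 86.8° in the southern hemisphere.

|φ| = 86.8°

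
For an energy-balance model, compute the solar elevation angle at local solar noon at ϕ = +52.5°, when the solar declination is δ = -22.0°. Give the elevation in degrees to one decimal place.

At local noon the hour angle is zero, so the zenith angle equals |ϕ − δ| = |+52.5° − (-22.000°)| = 74.500°.
Elevation = 90° − 74.500° = 15.5°.

15.5°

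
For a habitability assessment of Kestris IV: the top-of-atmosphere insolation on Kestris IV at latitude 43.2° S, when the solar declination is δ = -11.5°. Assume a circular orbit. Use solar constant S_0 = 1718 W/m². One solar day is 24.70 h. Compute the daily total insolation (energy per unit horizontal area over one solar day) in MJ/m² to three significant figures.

45.8 MJ/m²

cos h₀ = −tan(-43.2°) tan(-11.500°) = -0.1911, h₀ = 1.7630 rad.
Bracket: h₀ sin ϕ sin δ + cos ϕ cos δ sin h₀ = 1.7630×-0.68455×-0.19937 + 0.72897×0.97992×0.98158 = 0.240612 + 0.701174 = 0.941786.
Q̄ = (S_0/π) × [bracket] = (1718/π) × 0.941786 = 515.02 W/m².
Daily total = Q̄ × 24.70 h × 3600 s/h = 515.02 × 24.70 × 3600 / 10⁶ = 45.80 MJ/m².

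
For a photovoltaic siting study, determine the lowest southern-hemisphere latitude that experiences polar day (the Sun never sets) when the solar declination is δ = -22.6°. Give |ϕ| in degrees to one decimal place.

Polar day requires cos h₀ = −tan ϕ tan δ ≤ −1, i.e. tan ϕ tan δ ≥ 1.
The boundary is |tan ϕ| · |tan δ| = 1, so |ϕ| = 90° − |δ| = 90° − 22.6° = 67.4° in the southern hemisphere.

|ϕ| = 67.4°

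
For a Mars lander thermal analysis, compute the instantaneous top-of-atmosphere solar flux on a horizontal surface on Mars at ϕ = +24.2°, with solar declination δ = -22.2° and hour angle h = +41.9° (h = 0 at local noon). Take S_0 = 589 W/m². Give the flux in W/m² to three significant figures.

cos θ_z = sin ϕ sin δ + cos ϕ cos δ cos h = -0.154886 + 0.628575 = 0.473689.
Flux = S_0 · cos θ_z = 589 × 0.473689 = 279.0 W/m².

279 W/m²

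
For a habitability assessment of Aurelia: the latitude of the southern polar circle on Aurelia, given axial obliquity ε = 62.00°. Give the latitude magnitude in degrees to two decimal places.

The polar circle is the lowest latitude that experiences at least one full rotation of continuous darkness at the northern-summer solstice; it lies at |φ| = 90° − ε = 90° − 62.00° = 28.00°.

28.00°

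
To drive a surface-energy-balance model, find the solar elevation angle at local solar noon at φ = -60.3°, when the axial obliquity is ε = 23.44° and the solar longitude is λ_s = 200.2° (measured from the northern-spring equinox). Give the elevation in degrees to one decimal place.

37.6°

Solar declination: sin δ = sin ε · sin λ_s = sin 23.44° × sin 200.2° = -0.13736, so δ = -7.895°.
At local noon the hour angle is zero, so the zenith angle equals |φ − δ| = |-60.3° − (-7.895°)| = 52.405°.
Elevation = 90° − 52.405° = 37.6°.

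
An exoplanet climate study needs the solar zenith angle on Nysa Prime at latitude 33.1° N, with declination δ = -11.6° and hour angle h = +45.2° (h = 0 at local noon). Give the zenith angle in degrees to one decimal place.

θ_z = 62.1°

cos θ_z = sin ϕ sin δ + cos ϕ cos δ cos h = -0.109809 + 0.578229 = 0.468420.
θ_z = arccos(0.468420) = 62.1°.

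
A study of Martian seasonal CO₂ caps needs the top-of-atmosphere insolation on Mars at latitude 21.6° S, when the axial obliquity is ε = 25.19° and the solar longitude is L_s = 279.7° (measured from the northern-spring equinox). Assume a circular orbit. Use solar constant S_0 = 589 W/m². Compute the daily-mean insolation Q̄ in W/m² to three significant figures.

Solar declination: sin δ = sin ε · sin L_s = sin 25.19° × sin 279.7° = -0.41954, so δ = -24.805°.
cos h₀ = −tan(-21.6°) tan(-24.805°) = -0.1830, h₀ = 1.7548 rad.
Bracket: h₀ sin ϕ sin δ + cos ϕ cos δ sin h₀ = 1.7548×-0.36812×-0.41954 + 0.92978×0.90774×0.98311 = 0.271013 + 0.829743 = 1.100756.
Q̄ = (S_0/π) × [bracket] = (589/π) × 1.100756 = 206.4 W/m².

Q̄ ≈ 206 W/m²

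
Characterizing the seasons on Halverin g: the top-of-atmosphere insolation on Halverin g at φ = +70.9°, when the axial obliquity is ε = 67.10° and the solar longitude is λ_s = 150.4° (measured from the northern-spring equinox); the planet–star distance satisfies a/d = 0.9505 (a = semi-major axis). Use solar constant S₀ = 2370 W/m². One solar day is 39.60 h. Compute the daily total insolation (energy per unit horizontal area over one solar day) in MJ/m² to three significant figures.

Solar declination: sin δ = sin ε · sin λ_s = sin 67.10° × sin 150.4° = 0.45501, so δ = +27.066°.
cos H₀ = −tan(+70.9°) tan(+27.066°) = -1.4756 ≤ −1 ⇒ polar day, H₀ = π.
Bracket: H₀ sin φ sin δ + cos φ cos δ sin H₀ = 3.1416×0.94495×0.45501 + 0.32722×0.89049×0.00000 = 1.350768 + 0.000000 = 1.350768.
Inverse-square distance factor (a/d)² = 0.9505² = 0.903450.
Q̄ = (S₀/π) × 0.903450 × [bracket] = (2370/π) × 0.903450 × 1.350768 = 920.63 W/m².
Daily total = Q̄ × 39.60 h × 3600 s/h = 920.63 × 39.60 × 3600 / 10⁶ = 131.2 MJ/m².

131 MJ/m²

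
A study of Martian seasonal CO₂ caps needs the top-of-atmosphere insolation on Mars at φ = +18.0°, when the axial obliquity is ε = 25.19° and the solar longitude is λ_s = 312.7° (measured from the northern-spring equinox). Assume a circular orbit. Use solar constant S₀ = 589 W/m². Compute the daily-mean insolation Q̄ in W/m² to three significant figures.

Q̄ ≈ 142 W/m²

Solar declination: sin δ = sin ε · sin λ_s = sin 25.19° × sin 312.7° = -0.31280, so δ = -18.228°.
cos H₀ = −tan(+18.0°) tan(-18.228°) = 0.1070, H₀ = 1.4636 rad.
Bracket: H₀ sin φ sin δ + cos φ cos δ sin H₀ = 1.4636×0.30902×-0.31280 + 0.95106×0.94982×0.99426 = -0.141474 + 0.898151 = 0.756677.
Q̄ = (S₀/π) × [bracket] = (589/π) × 0.756677 = 141.9 W/m².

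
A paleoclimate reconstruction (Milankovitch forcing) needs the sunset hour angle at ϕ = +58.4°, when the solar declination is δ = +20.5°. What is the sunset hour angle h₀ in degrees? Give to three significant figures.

h₀ = 127°

cos h₀ = −tan ϕ · tan δ = −tan(+58.4°) × tan(+20.500°) = -0.6077, so h₀ = 2.2240 rad = 127.43°.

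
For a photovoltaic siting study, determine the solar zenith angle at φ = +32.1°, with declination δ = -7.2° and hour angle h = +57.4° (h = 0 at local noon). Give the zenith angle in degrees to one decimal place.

cos θ_z = sin φ sin δ + cos φ cos δ cos h = -0.066602 + 0.452806 = 0.386204.
θ_z = arccos(0.386204) = 67.3°.

θ_z = 67.3°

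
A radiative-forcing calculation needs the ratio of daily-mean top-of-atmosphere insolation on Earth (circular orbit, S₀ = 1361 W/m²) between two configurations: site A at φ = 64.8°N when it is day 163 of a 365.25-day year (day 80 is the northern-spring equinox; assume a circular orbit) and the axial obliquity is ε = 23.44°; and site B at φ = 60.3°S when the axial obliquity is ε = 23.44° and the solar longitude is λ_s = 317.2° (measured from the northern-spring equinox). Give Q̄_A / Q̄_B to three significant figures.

Q̄_A / Q̄_B ≈ 1.25

— Configuration A (φ=+64.8°):
Solar longitude: λ_s = 360° × (163 − 80)/365.25 = 81.807°.
sin δ = sin 23.44° × sin 81.807° = 0.39373, so δ = +23.187°.
cos H₀ = −tan(+64.8°) tan(+23.187°) = -0.9102, H₀ = 2.7147 rad.
Bracket: H₀ sin φ sin δ + cos φ cos δ sin H₀ = 2.7147×0.90483×0.39373 + 0.42578×0.91923×0.41408 = 0.967136 + 0.162067 = 1.129203.
Q̄ = (S₀/π) × [bracket] = (1361/π) × 1.129203 = 489.19 W/m².
— Configuration B (φ=-60.3°):
Solar declination: sin δ = sin ε · sin λ_s = sin 23.44° × sin 317.2° = -0.27027, so δ = -15.681°.
cos H₀ = −tan(-60.3°) tan(-15.681°) = -0.4922, H₀ = 2.0854 rad.
Bracket: H₀ sin φ sin δ + cos φ cos δ sin H₀ = 2.0854×-0.86863×-0.27027 + 0.49546×0.96278×0.87051 = 0.489578 + 0.415250 = 0.904828.
Q̄ = (S₀/π) × [bracket] = (1361/π) × 0.904828 = 391.99 W/m².
Ratio Q̄_A / Q̄_B = 489.19 / 391.99 = 1.248.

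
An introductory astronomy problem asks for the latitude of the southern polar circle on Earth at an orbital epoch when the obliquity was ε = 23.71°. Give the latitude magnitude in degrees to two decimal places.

The polar circle is the lowest latitude that experiences at least one full rotation of continuous darkness at the northern-summer solstice; it lies at |φ| = 90° − ε = 90° − 23.71° = 66.29°.

66.29°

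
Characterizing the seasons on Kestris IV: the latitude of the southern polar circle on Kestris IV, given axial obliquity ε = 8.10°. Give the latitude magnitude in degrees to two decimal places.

The polar circle is the lowest latitude that experiences at least one full rotation of continuous darkness at the northern-summer solstice; it lies at |ϕ| = 90° − ε = 90° − 8.10° = 81.90°.

81.90°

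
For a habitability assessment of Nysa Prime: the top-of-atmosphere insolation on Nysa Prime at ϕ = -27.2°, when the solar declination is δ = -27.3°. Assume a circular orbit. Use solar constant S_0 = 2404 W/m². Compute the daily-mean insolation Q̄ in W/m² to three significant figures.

Q̄ ≈ 878 W/m²

cos h₀ = −tan(-27.2°) tan(-27.300°) = -0.2653, h₀ = 1.8393 rad.
Bracket: h₀ sin ϕ sin δ + cos ϕ cos δ sin h₀ = 1.8393×-0.45710×-0.45865 + 0.88942×0.88862×0.96418 = 0.385607 + 0.762046 = 1.147653.
Q̄ = (S_0/π) × [bracket] = (2404/π) × 1.147653 = 878.2 W/m².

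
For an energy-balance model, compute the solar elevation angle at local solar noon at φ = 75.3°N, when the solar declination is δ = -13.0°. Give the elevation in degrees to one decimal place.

1.7°

At local noon the hour angle is zero, so the zenith angle equals |φ − δ| = |+75.3° − (-13.000°)| = 88.300°.
Elevation = 90° − 88.300° = 1.7°.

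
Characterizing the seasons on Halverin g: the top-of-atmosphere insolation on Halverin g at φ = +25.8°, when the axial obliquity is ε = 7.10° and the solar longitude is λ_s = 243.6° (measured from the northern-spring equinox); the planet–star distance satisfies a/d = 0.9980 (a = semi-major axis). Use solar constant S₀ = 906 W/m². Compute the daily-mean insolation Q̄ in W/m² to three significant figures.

Q̄ ≈ 236 W/m²

Solar declination: sin δ = sin ε · sin λ_s = sin 7.10° × sin 243.6° = -0.11071, so δ = -6.356°.
cos H₀ = −tan(+25.8°) tan(-6.356°) = 0.0539, H₀ = 1.5169 rad.
Bracket: H₀ sin φ sin δ + cos φ cos δ sin H₀ = 1.5169×0.43523×-0.11071 + 0.90032×0.99385×0.99855 = -0.073091 + 0.893486 = 0.820395.
Inverse-square distance factor (a/d)² = 0.9980² = 0.996004.
Q̄ = (S₀/π) × 0.996004 × [bracket] = (906/π) × 0.996004 × 0.820395 = 235.6 W/m².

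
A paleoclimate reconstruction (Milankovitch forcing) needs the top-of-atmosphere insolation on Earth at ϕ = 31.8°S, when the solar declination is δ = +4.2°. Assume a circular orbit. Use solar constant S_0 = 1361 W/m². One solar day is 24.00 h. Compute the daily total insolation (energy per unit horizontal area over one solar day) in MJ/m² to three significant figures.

cos h₀ = −tan(-31.8°) tan(+4.200°) = 0.0455, h₀ = 1.5252 rad.
Bracket: h₀ sin ϕ sin δ + cos ϕ cos δ sin h₀ = 1.5252×-0.52696×0.07324 + 0.84989×0.99731×0.99896 = -0.058864 + 0.846722 = 0.787858.
Q̄ = (S_0/π) × [bracket] = (1361/π) × 0.787858 = 341.32 W/m².
Daily total = Q̄ × 24.00 h × 3600 s/h = 341.32 × 24.00 × 3600 / 10⁶ = 29.49 MJ/m².

29.5 MJ/m²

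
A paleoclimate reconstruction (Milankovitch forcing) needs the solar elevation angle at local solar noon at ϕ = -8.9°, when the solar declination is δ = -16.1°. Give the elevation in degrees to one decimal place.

82.8°

At local noon the hour angle is zero, so the zenith angle equals |ϕ − δ| = |-8.9° − (-16.100°)| = 7.200°.
Elevation = 90° − 7.200° = 82.8°.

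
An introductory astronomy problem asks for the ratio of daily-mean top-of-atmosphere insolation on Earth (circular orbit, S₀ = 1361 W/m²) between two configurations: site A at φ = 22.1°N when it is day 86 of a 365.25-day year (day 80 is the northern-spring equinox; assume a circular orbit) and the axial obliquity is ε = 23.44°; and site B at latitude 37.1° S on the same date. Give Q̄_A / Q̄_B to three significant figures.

— Configuration A (φ=+22.1°):
Solar longitude: λ_s = 360° × (86 − 80)/365.25 = 5.914°.
sin δ = sin 23.44° × sin 5.914° = 0.04098, so δ = +2.349°.
cos H₀ = −tan(+22.1°) tan(+2.349°) = -0.0167, H₀ = 1.5875 rad.
Bracket: H₀ sin φ sin δ + cos φ cos δ sin H₀ = 1.5875×0.37622×0.04098 + 0.92653×0.99916×0.99986 = 0.024475 + 0.925622 = 0.950097.
Q̄ = (S₀/π) × [bracket] = (1361/π) × 0.950097 = 411.60 W/m².
— Configuration B (φ=-37.1°):
cos H₀ = −tan(-37.1°) tan(+2.349°) = 0.0310, H₀ = 1.5398 rad.
Bracket: H₀ sin φ sin δ + cos φ cos δ sin H₀ = 1.5398×-0.60321×0.04098 + 0.79758×0.99916×0.99952 = -0.038063 + 0.796528 = 0.758465.
Q̄ = (S₀/π) × [bracket] = (1361/π) × 0.758465 = 328.58 W/m².
Ratio Q̄_A / Q̄_B = 411.60 / 328.58 = 1.253.

Q̄_A / Q̄_B ≈ 1.25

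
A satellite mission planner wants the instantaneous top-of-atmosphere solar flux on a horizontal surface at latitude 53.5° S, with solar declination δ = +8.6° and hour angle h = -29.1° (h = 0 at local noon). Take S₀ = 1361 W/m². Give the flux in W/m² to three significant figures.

536 W/m²

cos θ_z = sin φ sin δ + cos φ cos δ cos h = -0.120205 + 0.513896 = 0.393691.
Flux = S₀ · cos θ_z = 1361 × 0.393691 = 535.8 W/m².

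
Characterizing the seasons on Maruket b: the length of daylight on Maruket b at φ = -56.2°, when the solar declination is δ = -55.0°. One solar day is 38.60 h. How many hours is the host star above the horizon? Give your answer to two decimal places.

Sunrise equation: cos H₀ = −tan φ · tan δ = -2.1333 ≤ −1, so the host star never sets (polar day) and H₀ = π.
Daylight = 2H₀/(2π) × 38.60 h = (3.1416/π) × 38.60 = 38.60 h.

38.60 h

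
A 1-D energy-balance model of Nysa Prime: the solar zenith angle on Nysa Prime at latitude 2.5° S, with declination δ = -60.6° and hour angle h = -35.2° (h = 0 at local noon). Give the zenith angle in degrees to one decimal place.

cos θ_z = sin φ sin δ + cos φ cos δ cos h = 0.038002 + 0.400758 = 0.438760.
θ_z = arccos(0.438760) = 64.0°.

θ_z = 64.0°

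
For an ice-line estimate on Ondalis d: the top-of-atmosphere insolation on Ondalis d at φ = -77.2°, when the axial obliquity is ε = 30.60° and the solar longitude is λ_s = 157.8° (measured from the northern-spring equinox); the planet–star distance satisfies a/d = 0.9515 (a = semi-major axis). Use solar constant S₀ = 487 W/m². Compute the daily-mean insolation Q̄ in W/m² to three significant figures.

Solar declination: sin δ = sin ε · sin λ_s = sin 30.60° × sin 157.8° = 0.19234, so δ = +11.089°.
cos H₀ = −tan(-77.2°) tan(+11.089°) = 0.8627, H₀ = 0.5303 rad.
Bracket: H₀ sin φ sin δ + cos φ cos δ sin H₀ = 0.5303×-0.97515×0.19234 + 0.22155×0.98133×0.50575 = -0.099463 + 0.109957 = 0.010494.
Inverse-square distance factor (a/d)² = 0.9515² = 0.905352.
Q̄ = (S₀/π) × 0.905352 × [bracket] = (487/π) × 0.905352 × 0.010494 = 1.473 W/m².

Q̄ ≈ 1.47 W/m²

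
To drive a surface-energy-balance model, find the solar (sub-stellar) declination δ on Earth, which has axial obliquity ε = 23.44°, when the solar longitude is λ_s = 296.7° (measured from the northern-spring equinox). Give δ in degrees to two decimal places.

sin δ = sin ε · sin λ_s = sin 23.44° × sin 296.7° = -0.355373.
δ = arcsin(-0.355373) = -20.82°.

δ = -20.82°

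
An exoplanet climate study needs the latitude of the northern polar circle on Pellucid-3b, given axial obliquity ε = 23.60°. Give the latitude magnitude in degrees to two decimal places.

66.40°

The polar circle is the lowest latitude that experiences at least one full rotation of continuous daylight at the northern-summer solstice; it lies at |φ| = 90° − ε = 90° − 23.60° = 66.40°.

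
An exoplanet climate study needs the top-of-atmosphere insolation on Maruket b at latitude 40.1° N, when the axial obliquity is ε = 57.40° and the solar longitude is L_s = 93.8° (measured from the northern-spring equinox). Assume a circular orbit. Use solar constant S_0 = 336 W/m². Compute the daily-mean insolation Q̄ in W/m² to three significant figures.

Solar declination: sin δ = sin ε · sin L_s = sin 57.40° × sin 93.8° = 0.84060, so δ = +57.204°.
cos h₀ = −tan(+40.1°) tan(+57.204°) = -1.3068 ≤ −1 ⇒ polar day, h₀ = π.
Bracket: h₀ sin ϕ sin δ + cos ϕ cos δ sin h₀ = 3.1416×0.64412×0.84060 + 0.76492×0.54166×0.00000 = 1.701011 + 0.000000 = 1.701011.
Q̄ = (S_0/π) × [bracket] = (336/π) × 1.701011 = 181.9 W/m².

Q̄ ≈ 182 W/m²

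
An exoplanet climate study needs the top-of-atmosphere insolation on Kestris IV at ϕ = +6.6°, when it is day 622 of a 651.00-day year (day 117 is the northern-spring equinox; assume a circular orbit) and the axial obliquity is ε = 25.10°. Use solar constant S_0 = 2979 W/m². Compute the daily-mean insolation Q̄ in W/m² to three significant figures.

Solar longitude: L_s = 360° × (622 − 117)/651.00 = 279.263°.
sin δ = sin 25.10° × sin 279.263° = -0.41867, so δ = -24.751°.
cos h₀ = −tan(+6.6°) tan(-24.751°) = 0.0533, h₀ = 1.5174 rad.
Bracket: h₀ sin ϕ sin δ + cos ϕ cos δ sin h₀ = 1.5174×0.11494×-0.41867 + 0.99337×0.90814×0.99858 = -0.073020 + 0.900838 = 0.827818.
Q̄ = (S_0/π) × [bracket] = (2979/π) × 0.827818 = 785.0 W/m².

Q̄ ≈ 785 W/m²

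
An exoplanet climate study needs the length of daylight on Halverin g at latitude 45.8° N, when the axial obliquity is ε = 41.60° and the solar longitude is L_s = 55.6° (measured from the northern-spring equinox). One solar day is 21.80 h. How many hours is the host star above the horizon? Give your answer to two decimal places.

16.03 h

Solar declination: sin δ = sin ε · sin L_s = sin 41.60° × sin 55.6° = 0.54781, so δ = +33.217°.
cos h₀ = −tan ϕ · tan δ = −tan(+45.8°) × tan(+33.217°) = -0.6734, so h₀ = 2.3095 rad = 132.33°.
Daylight = 2h₀/(2π) × 21.80 h = (2.3095/π) × 21.80 = 16.03 h.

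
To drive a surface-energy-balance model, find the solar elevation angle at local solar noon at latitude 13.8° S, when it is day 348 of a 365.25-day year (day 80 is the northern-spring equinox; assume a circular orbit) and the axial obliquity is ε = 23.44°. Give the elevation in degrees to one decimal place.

80.5°

Solar longitude: L_s = 360° × (348 − 80)/365.25 = 264.148°.
sin δ = sin 23.44° × sin 264.148° = -0.39572, so δ = -23.311°.
At local noon the hour angle is zero, so the zenith angle equals |ϕ − δ| = |-13.8° − (-23.311°)| = 9.511°.
Elevation = 90° − 9.511° = 80.5°.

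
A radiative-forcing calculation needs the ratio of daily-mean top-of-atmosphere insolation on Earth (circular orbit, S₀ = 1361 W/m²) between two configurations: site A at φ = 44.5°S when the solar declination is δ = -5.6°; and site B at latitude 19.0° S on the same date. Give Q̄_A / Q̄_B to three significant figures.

Q̄_A / Q̄_B ≈ 0.828

— Configuration A (φ=-44.5°):
cos H₀ = −tan(-44.5°) tan(-5.600°) = -0.0964, H₀ = 1.6673 rad.
Bracket: H₀ sin φ sin δ + cos φ cos δ sin H₀ = 1.6673×-0.70091×-0.09758 + 0.71325×0.99523×0.99535 = 0.114035 + 0.706547 = 0.820582.
Q̄ = (S₀/π) × [bracket] = (1361/π) × 0.820582 = 355.49 W/m².
— Configuration B (φ=-19.0°):
cos H₀ = −tan(-19.0°) tan(-5.600°) = -0.0338, H₀ = 1.6046 rad.
Bracket: H₀ sin φ sin δ + cos φ cos δ sin H₀ = 1.6046×-0.32557×-0.09758 + 0.94552×0.99523×0.99943 = 0.050977 + 0.940473 = 0.991450.
Q̄ = (S₀/π) × [bracket] = (1361/π) × 0.991450 = 429.52 W/m².
Ratio Q̄_A / Q̄_B = 355.49 / 429.52 = 0.8276.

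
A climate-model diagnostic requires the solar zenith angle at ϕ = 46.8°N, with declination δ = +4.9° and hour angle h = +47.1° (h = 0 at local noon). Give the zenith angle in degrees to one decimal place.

cos θ_z = sin ϕ sin δ + cos ϕ cos δ cos h = 0.062266 + 0.464282 = 0.526548.
θ_z = arccos(0.526548) = 58.2°.

θ_z = 58.2°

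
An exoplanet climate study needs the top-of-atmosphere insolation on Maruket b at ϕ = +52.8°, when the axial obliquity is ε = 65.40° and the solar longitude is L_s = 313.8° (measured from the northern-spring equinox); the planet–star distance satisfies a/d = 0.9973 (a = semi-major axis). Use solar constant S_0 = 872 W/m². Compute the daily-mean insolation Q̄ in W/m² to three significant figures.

Q̄ ≈ 0.00 W/m²

Solar declination: sin δ = sin ε · sin L_s = sin 65.40° × sin 313.8° = -0.65625, so δ = -41.015°.
cos h₀ = −tan(+52.8°) tan(-41.015°) = 1.1458 ≥ 1 ⇒ polar night, h₀ = 0 and Q̄ = 0.
Inverse-square distance factor (a/d)² = 0.9973² = 0.994607.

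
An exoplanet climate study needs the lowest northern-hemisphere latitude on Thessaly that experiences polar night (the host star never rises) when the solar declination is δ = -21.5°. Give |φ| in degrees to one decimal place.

|φ| = 68.5°

Polar night requires cos H₀ = −tan φ tan δ ≥ 1, i.e. tan φ tan δ ≤ −1.
The boundary is |tan φ| · |tan δ| = 1, so |φ| = 90° − |δ| = 90° − 21.5° = 68.5° in the northern hemisphere.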